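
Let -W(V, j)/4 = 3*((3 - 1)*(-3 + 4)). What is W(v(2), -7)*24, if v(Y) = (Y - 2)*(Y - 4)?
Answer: -576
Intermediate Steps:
v(Y) = (-4 + Y)*(-2 + Y) (v(Y) = (-2 + Y)*(-4 + Y) = (-4 + Y)*(-2 + Y))
W(V, j) = -24 (W(V, j) = -12*(3 - 1)*(-3 + 4) = -12*2*1 = -12*2 = -4*6 = -24)
W(v(2), -7)*24 = -24*24 = -576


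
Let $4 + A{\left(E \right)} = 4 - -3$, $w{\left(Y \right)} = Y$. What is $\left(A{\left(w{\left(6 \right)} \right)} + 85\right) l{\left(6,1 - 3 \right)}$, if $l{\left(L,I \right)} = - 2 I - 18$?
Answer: $-1232$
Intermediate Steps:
$A{\left(E \right)} = 3$ ($A{\left(E \right)} = -4 + \left(4 - -3\right) = -4 + \left(4 + 3\right) = -4 + 7 = 3$)
$l{\left(L,I \right)} = -18 - 2 I$
$\left(A{\left(w{\left(6 \right)} \right)} + 85\right) l{\left(6,1 - 3 \right)} = \left(3 + 85\right) \left(-18 - 2 \left(1 - 3\right)\right) = 88 \left(-18 - 2 \left(1 - 3\right)\right) = 88 \left(-18 - -4\right) = 88 \left(-18 + 4\right) = 88 \left(-14\right) = -1232$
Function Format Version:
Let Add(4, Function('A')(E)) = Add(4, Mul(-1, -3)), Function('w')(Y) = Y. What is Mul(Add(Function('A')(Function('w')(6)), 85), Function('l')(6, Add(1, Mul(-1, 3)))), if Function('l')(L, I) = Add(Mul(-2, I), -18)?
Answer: -1232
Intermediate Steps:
Function('A')(E) = 3 (Function('A')(E) = Add(-4, Add(4, Mul(-1, -3))) = Add(-4, Add(4, 3)) = Add(-4, 7) = 3)
Function('l')(L, I) = Add(-18, Mul(-2, I))
Mul(Add(Function('A')(Function('w')(6)), 85), Function('l')(6, Add(1, Mul(-1, 3)))) = Mul(Add(3, 85), Add(-18, Mul(-2, Add(1, Mul(-1, 3))))) = Mul(88, Add(-18, Mul(-2, Add(1, -3)))) = Mul(88, Add(-18, Mul(-2, -2))) = Mul(88, Add(-18, 4)) = Mul(88, -14) = -1232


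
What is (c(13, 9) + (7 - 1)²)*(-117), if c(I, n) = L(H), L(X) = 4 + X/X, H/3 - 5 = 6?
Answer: -4797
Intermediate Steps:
H = 33 (H = 15 + 3*6 = 15 + 18 = 33)
L(X) = 5 (L(X) = 4 + 1 = 5)
c(I, n) = 5
(c(13, 9) + (7 - 1)²)*(-117) = (5 + (7 - 1)²)*(-117) = (5 + 6²)*(-117) = (5 + 36)*(-117) = 41*(-117) = -4797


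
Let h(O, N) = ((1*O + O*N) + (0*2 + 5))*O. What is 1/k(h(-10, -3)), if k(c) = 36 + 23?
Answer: 1/59 ≈ 0.016949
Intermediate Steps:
h(O, N) = O*(5 + O + N*O) (h(O, N) = ((O + N*O) + (0 + 5))*O = ((O + N*O) + 5)*O = (5 + O + N*O)*O = O*(5 + O + N*O))
k(c) = 59
1/k(h(-10, -3)) = 1/59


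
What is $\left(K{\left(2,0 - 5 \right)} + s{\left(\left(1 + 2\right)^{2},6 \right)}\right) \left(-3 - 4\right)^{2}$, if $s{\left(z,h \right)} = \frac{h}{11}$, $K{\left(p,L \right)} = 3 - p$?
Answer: $\frac{833}{11} \approx 75.727$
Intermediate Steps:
$s{\left(z,h \right)} = \frac{h}{11}$ ($s{\left(z,h \right)} = h \frac{1}{11} = \frac{h}{11}$)
$\left(K{\left(2,0 - 5 \right)} + s{\left(\left(1 + 2\right)^{2},6 \right)}\right) \left(-3 - 4\right)^{2} = \left(\left(3 - 2\right) + \frac{1}{11} \cdot 6\right) \left(-3 - 4\right)^{2} = \left(\left(3 - 2\right) + \frac{6}{11}\right) \left(-7\right)^{2} = \left(1 + \frac{6}{11}\right) 49 = \frac{17}{11} \cdot 49 = \frac{833}{11}$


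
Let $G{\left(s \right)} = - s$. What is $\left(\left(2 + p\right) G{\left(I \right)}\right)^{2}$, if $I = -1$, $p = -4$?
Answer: $4$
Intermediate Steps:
$\left(\left(2 + p\right) G{\left(I \right)}\right)^{2} = \left(\left(2 - 4\right) \left(\left(-1\right) \left(-1\right)\right)\right)^{2} = \left(\left(-2\right) 1\right)^{2} = \left(-2\right)^{2} = 4$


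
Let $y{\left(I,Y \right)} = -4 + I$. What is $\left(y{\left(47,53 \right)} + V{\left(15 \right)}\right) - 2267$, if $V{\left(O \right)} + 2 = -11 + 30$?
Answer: $-2207$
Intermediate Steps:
$V{\left(O \right)} = 17$ ($V{\left(O \right)} = -2 + \left(-11 + 30\right) = -2 + 19 = 17$)
$\left(y{\left(47,53 \right)} + V{\left(15 \right)}\right) - 2267 = \left(\left(-4 + 47\right) + 17\right) - 2267 = \left(43 + 17\right) - 2267 = 60 - 2267 = -2207$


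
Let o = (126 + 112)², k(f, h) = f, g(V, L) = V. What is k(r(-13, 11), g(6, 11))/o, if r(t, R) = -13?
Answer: -13/56644 ≈ -0.00022950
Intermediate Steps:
o = 56644 (o = 238² = 56644)
k(r(-13, 11), g(6, 11))/o = -13/56644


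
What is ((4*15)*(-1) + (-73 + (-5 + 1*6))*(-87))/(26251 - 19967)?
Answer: 1551/1571 ≈ 0.98727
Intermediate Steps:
((4*15)*(-1) + (-73 + (-5 + 1*6))*(-87))/(26251 - 19967) = (60*(-1) + (-73 + (-5 + 6))*(-87))/6284 = (-60 + (-73 + 1)*(-87))*(1/6284) = (-60 - 72*(-87))*(1/6284) = (-60 + 6264)*(1/6284) = 6204*(1/6284) = 1551/1571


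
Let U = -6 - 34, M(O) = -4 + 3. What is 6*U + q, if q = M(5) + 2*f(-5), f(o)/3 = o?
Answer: -271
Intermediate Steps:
M(O) = -1
f(o) = 3*o
q = -31 (q = -1 + 2*(3*(-5)) = -1 + 2*(-15) = -1 - 30 = -31)
U = -40
6*U + q = 6*(-40) - 31 = -240 - 31 = -271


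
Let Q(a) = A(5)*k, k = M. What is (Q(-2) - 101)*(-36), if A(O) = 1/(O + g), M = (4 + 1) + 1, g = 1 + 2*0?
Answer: 3600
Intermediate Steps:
g = 1 (g = 1 + 0 = 1)
M = 6 (M = 5 + 1 = 6)
A(O) = 1/(1 + O) (A(O) = 1/(O + 1) = 1/(1 + O))
k = 6
Q(a) = 1 (Q(a) = 6/(1 + 5) = 6/6 = (⅙)*6 = 1)
(Q(-2) - 101)*(-36) = (1 - 101)*(-36) = -100*(-36) = 3600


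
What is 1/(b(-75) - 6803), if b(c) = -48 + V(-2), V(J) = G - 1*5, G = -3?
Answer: -1/6859 ≈ -0.00014579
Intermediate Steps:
V(J) = -8 (V(J) = -3 - 1*5 = -3 - 5 = -8)
b(c) = -56 (b(c) = -48 - 8 = -56)
1/(b(-75) - 6803) = 1/(-56 - 6803) = 1/(-6859) = -1/6859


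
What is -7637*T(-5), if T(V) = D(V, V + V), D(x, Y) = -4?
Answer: 30548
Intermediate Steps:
T(V) = -4
-7637*T(-5) = -7637*(-4) = 30548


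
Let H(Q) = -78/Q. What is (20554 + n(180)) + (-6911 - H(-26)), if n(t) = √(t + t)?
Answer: 13640 + 6*√10 ≈ 13659.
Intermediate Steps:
n(t) = √2*√t (n(t) = √(2*t) = √2*√t)
(20554 + n(180)) + (-6911 - H(-26)) = (20554 + √2*√180) + (-6911 - (-78)/(-26)) = (20554 + √2*(6*√5)) + (-6911 - (-78)*(-1)/26) = (20554 + 6*√10) + (-6911 - 1*3) = (20554 + 6*√10) + (-6911 - 3) = (20554 + 6*√10) - 6914 = 13640 + 6*√10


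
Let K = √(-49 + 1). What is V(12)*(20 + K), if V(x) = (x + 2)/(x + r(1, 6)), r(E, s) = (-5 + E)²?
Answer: 10 + 2*I*√3 ≈ 10.0 + 3.4641*I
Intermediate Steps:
K = 4*I*√3 (K = √(-48) = 4*I*√3 ≈ 6.9282*I)
V(x) = (2 + x)/(16 + x) (V(x) = (x + 2)/(x + (-5 + 1)²) = (2 + x)/(x + (-4)²) = (2 + x)/(x + 16) = (2 + x)/(16 + x))
V(12)*(20 + K) = ((2 + 12)/(16 + 12))*(20 + 4*I*√3) = (14/28)*(20 + 4*I*√3) = ((1/28)*14)*(20 + 4*I*√3) = (20 + 4*I*√3)/2 = 10 + 2*I*√3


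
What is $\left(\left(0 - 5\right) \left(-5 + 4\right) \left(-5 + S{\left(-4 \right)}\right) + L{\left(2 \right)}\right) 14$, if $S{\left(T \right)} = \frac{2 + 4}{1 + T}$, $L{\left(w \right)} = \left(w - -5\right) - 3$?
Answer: $-434$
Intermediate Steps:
$L{\left(w \right)} = 2 + w$ ($L{\left(w \right)} = \left(w + 5\right) - 3 = \left(5 + w\right) - 3 = 2 + w$)
$S{\left(T \right)} = \frac{6}{1 + T}$
$\left(\left(0 - 5\right) \left(-5 + 4\right) \left(-5 + S{\left(-4 \right)}\right) + L{\left(2 \right)}\right) 14 = \left(\left(0 - 5\right) \left(-5 + 4\right) \left(-5 + \frac{6}{1 - 4}\right) + \left(2 + 2\right)\right) 14 = \left(- 5 \left(- (-5 + \frac{6}{-3})\right) + 4\right) 14 = \left(- 5 \left(- (-5 + 6 \left(- \frac{1}{3}\right))\right) + 4\right) 14 = \left(- 5 \left(- (-5 - 2)\right) + 4\right) 14 = \left(- 5 \left(\left(-1\right) \left(-7\right)\right) + 4\right) 14 = \left(\left(-5\right) 7 + 4\right) 14 = \left(-35 + 4\right) 14 = \left(-31\right) 14 = -434$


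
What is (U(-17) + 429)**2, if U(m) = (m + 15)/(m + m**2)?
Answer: 3403905649/18496 ≈ 1.8403e+5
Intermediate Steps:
U(m) = (15 + m)/(m + m**2)
(U(-17) + 429)**2 = ((15 - 17)/((-17)*(1 - 17)) + 429)**2 = (-1/17*(-2)/(-16) + 429)**2 = (-1/17*(-1/16)*(-2) + 429)**2 = (-1/136 + 429)**2 = (58343/136)**2 = 3403905649/18496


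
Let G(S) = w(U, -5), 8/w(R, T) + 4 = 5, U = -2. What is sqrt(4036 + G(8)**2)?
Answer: 10*sqrt(41) ≈ 64.031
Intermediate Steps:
w(R, T) = 8 (w(R, T) = 8/(-4 + 5) = 8/1 = 8*1 = 8)
G(S) = 8
sqrt(4036 + G(8)**2) = sqrt(4036 + 8**2) = sqrt(4036 + 64) = sqrt(4100) = 10*sqrt(41)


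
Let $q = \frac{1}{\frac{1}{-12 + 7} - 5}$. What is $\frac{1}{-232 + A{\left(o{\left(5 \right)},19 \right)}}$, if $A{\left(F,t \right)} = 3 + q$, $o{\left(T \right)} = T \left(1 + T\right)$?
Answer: $- \frac{26}{5959} \approx -0.0043631$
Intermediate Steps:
$q = - \frac{5}{26}$ ($q = \frac{1}{\frac{1}{-5} - 5} = \frac{1}{- \frac{1}{5} - 5} = \frac{1}{- \frac{26}{5}} = - \frac{5}{26} \approx -0.19231$)
$A{\left(F,t \right)} = \frac{73}{26}$ ($A{\left(F,t \right)} = 3 - \frac{5}{26} = \frac{73}{26}$)
$\frac{1}{-232 + A{\left(o{\left(5 \right)},19 \right)}} = \frac{1}{-232 + \frac{73}{26}} = \frac{1}{- \frac{5959}{26}} = - \frac{26}{5959}$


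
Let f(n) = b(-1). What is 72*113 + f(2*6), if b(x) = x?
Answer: 8135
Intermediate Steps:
f(n) = -1
72*113 + f(2*6) = 72*113 - 1 = 8136 - 1 = 8135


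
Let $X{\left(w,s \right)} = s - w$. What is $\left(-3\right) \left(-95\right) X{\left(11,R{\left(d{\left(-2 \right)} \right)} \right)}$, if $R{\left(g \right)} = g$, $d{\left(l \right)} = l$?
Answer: $-3705$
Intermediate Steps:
$\left(-3\right) \left(-95\right) X{\left(11,R{\left(d{\left(-2 \right)} \right)} \right)} = \left(-3\right) \left(-95\right) \left(-2 - 11\right) = 285 \left(-2 - 11\right) = 285 \left(-13\right) = -3705$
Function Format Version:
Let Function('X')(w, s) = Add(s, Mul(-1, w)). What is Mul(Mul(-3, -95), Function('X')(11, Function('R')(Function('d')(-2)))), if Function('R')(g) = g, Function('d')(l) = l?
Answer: -3705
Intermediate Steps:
Mul(Mul(-3, -95), Function('X')(11, Function('R')(Function('d')(-2)))) = Mul(Mul(-3, -95), Add(-2, Mul(-1, 11))) = Mul(285, Add(-2, -11)) = Mul(285, -13) = -3705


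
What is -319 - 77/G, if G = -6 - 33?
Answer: -12364/39 ≈ -317.03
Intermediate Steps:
G = -39
-319 - 77/G = -319 - 77/(-39) = -319 - 77*(-1)/39 = -319 - 1*(-77/39) = -319 + 77/39 = -12364/39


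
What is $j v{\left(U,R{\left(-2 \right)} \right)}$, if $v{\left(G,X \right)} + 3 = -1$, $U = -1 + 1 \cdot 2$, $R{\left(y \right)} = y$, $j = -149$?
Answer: $596$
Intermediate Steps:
$U = 1$ ($U = -1 + 2 = 1$)
$v{\left(G,X \right)} = -4$ ($v{\left(G,X \right)} = -3 - 1 = -4$)
$j v{\left(U,R{\left(-2 \right)} \right)} = \left(-149\right) \left(-4\right) = 596$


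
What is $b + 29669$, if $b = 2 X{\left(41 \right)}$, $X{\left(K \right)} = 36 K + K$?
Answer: $32703$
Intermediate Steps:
$X{\left(K \right)} = 37 K$
$b = 3034$ ($b = 2 \cdot 37 \cdot 41 = 2 \cdot 1517 = 3034$)
$b + 29669 = 3034 + 29669 = 32703$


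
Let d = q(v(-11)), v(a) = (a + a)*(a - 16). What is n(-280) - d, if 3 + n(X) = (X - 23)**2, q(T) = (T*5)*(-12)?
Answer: 127446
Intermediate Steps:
v(a) = 2*a*(-16 + a) (v(a) = (2*a)*(-16 + a) = 2*a*(-16 + a))
q(T) = -60*T (q(T) = (5*T)*(-12) = -60*T)
d = -35640 (d = -120*(-11)*(-16 - 11) = -120*(-11)*(-27) = -60*594 = -35640)
n(X) = -3 + (-23 + X)**2 (n(X) = -3 + (X - 23)**2 = -3 + (-23 + X)**2)
n(-280) - d = (-3 + (-23 - 280)**2) - 1*(-35640) = (-3 + (-303)**2) + 35640 = (-3 + 91809) + 35640 = 91806 + 35640 = 127446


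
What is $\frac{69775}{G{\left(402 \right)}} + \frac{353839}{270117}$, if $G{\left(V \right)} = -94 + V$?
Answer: $\frac{18956396087}{83196036} \approx 227.85$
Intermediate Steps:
$\frac{69775}{G{\left(402 \right)}} + \frac{353839}{270117} = \frac{69775}{-94 + 402} + \frac{353839}{270117} = \frac{69775}{308} + 353839 \cdot \frac{1}{270117} = 69775 \cdot \frac{1}{308} + \frac{353839}{270117} = \frac{69775}{308} + \frac{353839}{270117} = \frac{18956396087}{83196036}$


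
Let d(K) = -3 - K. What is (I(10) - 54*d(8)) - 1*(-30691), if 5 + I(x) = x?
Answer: 31290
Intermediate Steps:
I(x) = -5 + x
(I(10) - 54*d(8)) - 1*(-30691) = ((-5 + 10) - 54*(-3 - 1*8)) - 1*(-30691) = (5 - 54*(-3 - 8)) + 30691 = (5 - 54*(-11)) + 30691 = (5 + 594) + 30691 = 599 + 30691 = 31290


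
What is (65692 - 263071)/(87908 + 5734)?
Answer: -65793/31214 ≈ -2.1078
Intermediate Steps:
(65692 - 263071)/(87908 + 5734) = -197379/93642 = -197379*1/93642 = -65793/31214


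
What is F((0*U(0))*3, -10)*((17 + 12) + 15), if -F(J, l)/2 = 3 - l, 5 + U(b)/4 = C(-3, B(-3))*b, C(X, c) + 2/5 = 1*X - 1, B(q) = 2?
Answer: -1144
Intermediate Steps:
C(X, c) = -7/5 + X (C(X, c) = -⅖ + (1*X - 1) = -⅖ + (X - 1) = -⅖ + (-1 + X) = -7/5 + X)
U(b) = -20 - 88*b/5 (U(b) = -20 + 4*((-7/5 - 3)*b) = -20 + 4*(-22*b/5) = -20 - 88*b/5)
F(J, l) = -6 + 2*l (F(J, l) = -2*(3 - l) = -6 + 2*l)
F((0*U(0))*3, -10)*((17 + 12) + 15) = (-6 + 2*(-10))*((17 + 12) + 15) = (-6 - 20)*(29 + 15) = -26*44 = -1144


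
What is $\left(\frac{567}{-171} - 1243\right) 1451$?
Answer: $- \frac{34359680}{19} \approx -1.8084 \cdot 10^{6}$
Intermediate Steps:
$\left(\frac{567}{-171} - 1243\right) 1451 = \left(567 \left(- \frac{1}{171}\right) - 1243\right) 1451 = \left(- \frac{63}{19} - 1243\right) 1451 = \left(- \frac{23680}{19}\right) 1451 = - \frac{34359680}{19}$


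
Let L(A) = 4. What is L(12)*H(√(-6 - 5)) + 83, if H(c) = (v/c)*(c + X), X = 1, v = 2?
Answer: 91 - 8*I*√11/11 ≈ 91.0 - 2.4121*I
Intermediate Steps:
H(c) = 2*(1 + c)/c (H(c) = (2/c)*(c + 1) = (2/c)*(1 + c) = 2*(1 + c)/c)
L(12)*H(√(-6 - 5)) + 83 = 4*(2 + 2/(√(-6 - 5))) + 83 = 4*(2 + 2/(√(-11))) + 83 = 4*(2 + 2/((I*√11))) + 83 = 4*(2 + 2*(-I*√11/11)) + 83 = 4*(2 - 2*I*√11/11) + 83 = (8 - 8*I*√11/11) + 83 = 91 - 8*I*√11/11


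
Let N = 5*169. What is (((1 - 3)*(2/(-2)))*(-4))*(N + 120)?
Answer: -7720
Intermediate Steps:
N = 845
(((1 - 3)*(2/(-2)))*(-4))*(N + 120) = (((1 - 3)*(2/(-2)))*(-4))*(845 + 120) = (-4*(-1)/2*(-4))*965 = (-2*(-1)*(-4))*965 = (2*(-4))*965 = -8*965 = -7720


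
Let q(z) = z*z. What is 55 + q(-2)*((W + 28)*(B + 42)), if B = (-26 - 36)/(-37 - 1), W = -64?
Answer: -118331/19 ≈ -6227.9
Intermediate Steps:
B = 31/19 (B = -62/(-38) = -62*(-1/38) = 31/19 ≈ 1.6316)
q(z) = z**2
55 + q(-2)*((W + 28)*(B + 42)) = 55 + (-2)**2*((-64 + 28)*(31/19 + 42)) = 55 + 4*(-36*829/19) = 55 + 4*(-29844/19) = 55 - 119376/19 = -118331/19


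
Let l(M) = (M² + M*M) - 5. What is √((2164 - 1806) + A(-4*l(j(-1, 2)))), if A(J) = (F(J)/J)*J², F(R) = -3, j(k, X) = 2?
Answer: √394 ≈ 19.849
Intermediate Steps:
l(M) = -5 + 2*M² (l(M) = (M² + M²) - 5 = 2*M² - 5 = -5 + 2*M²)
A(J) = -3*J (A(J) = (-3/J)*J² = -3*J)
√((2164 - 1806) + A(-4*l(j(-1, 2)))) = √((2164 - 1806) - (-12)*(-5 + 2*2²)) = √(358 - (-12)*(-5 + 2*4)) = √(358 - (-12)*(-5 + 8)) = √(358 - (-12)*3) = √(358 - 3*(-12)) = √(358 + 36) = √394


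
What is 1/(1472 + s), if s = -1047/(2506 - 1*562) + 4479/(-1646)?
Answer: 533304/783285065 ≈ 0.00068086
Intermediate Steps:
s = -1738423/533304 (s = -1047/(2506 - 562) + 4479*(-1/1646) = -1047/1944 - 4479/1646 = -1047*1/1944 - 4479/1646 = -349/648 - 4479/1646 = -1738423/533304 ≈ -3.2597)
1/(1472 + s) = 1/(1472 - 1738423/533304) = 1/(783285065/533304) = 533304/783285065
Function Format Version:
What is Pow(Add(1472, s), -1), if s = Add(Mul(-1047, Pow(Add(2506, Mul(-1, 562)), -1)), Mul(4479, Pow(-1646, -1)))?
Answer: Rational(533304, 783285065) ≈ 0.00068086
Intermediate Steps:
s = Rational(-1738423, 533304) (s = Add(Mul(-1047, Pow(Add(2506, -562), -1)), Mul(4479, Rational(-1, 1646))) = Add(Mul(-1047, Pow(1944, -1)), Rational(-4479, 1646)) = Add(Mul(-1047, Rational(1, 1944)), Rational(-4479, 1646)) = Add(Rational(-349, 648), Rational(-4479, 1646)) = Rational(-1738423, 533304) ≈ -3.2597)
Pow(Add(1472, s), -1) = Pow(Add(1472, Rational(-1738423, 533304)), -1) = Pow(Rational(783285065, 533304), -1) = Rational(533304, 783285065)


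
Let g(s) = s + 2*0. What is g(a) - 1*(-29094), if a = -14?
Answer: 29080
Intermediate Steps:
g(s) = s (g(s) = s + 0 = s)
g(a) - 1*(-29094) = -14 - 1*(-29094) = -14 + 29094 = 29080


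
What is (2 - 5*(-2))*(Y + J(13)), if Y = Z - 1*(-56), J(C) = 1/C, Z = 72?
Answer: 19980/13 ≈ 1536.9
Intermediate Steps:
Y = 128 (Y = 72 - 1*(-56) = 72 + 56 = 128)
(2 - 5*(-2))*(Y + J(13)) = (2 - 5*(-2))*(128 + 1/13) = (2 + 10)*(128 + 1/13) = 12*(1665/13) = 19980/13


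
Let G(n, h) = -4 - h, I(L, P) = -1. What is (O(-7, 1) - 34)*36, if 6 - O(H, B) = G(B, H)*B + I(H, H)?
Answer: -1080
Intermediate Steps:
O(H, B) = 7 - B*(-4 - H) (O(H, B) = 6 - ((-4 - H)*B - 1) = 6 - (B*(-4 - H) - 1) = 6 - (-1 + B*(-4 - H)) = 6 + (1 - B*(-4 - H)) = 7 - B*(-4 - H))
(O(-7, 1) - 34)*36 = ((7 + 1*(4 - 7)) - 34)*36 = ((7 + 1*(-3)) - 34)*36 = ((7 - 3) - 34)*36 = (4 - 34)*36 = -30*36 = -1080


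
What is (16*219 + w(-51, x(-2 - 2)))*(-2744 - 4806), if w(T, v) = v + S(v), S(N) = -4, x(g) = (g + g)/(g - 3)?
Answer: -185035400/7 ≈ -2.6434e+7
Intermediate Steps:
x(g) = 2*g/(-3 + g) (x(g) = (2*g)/(-3 + g) = 2*g/(-3 + g))
w(T, v) = -4 + v (w(T, v) = v - 4 = -4 + v)
(16*219 + w(-51, x(-2 - 2)))*(-2744 - 4806) = (16*219 + (-4 + 2*(-2 - 2)/(-3 + (-2 - 2))))*(-2744 - 4806) = (3504 + (-4 + 2*(-4)/(-3 - 4)))*(-7550) = (3504 + (-4 + 2*(-4)/(-7)))*(-7550) = (3504 + (-4 + 2*(-4)*(-1/7)))*(-7550) = (3504 + (-4 + 8/7))*(-7550) = (3504 - 20/7)*(-7550) = (24508/7)*(-7550) = -185035400/7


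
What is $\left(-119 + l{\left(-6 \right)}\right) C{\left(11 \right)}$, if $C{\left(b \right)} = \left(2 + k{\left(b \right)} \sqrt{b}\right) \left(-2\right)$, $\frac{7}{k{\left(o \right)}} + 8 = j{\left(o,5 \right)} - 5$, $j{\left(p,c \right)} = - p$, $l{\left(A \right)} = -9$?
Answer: $512 - \frac{224 \sqrt{11}}{3} \approx 264.36$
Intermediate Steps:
$k{\left(o \right)} = \frac{7}{-13 - o}$ ($k{\left(o \right)} = \frac{7}{-8 - \left(5 + o\right)} = \frac{7}{-13 - o}$)
$C{\left(b \right)} = -4 + \frac{14 \sqrt{b}}{13 + b}$ ($C{\left(b \right)} = \left(2 + - \frac{7}{13 + b} \sqrt{b}\right) \left(-2\right) = \left(2 - \frac{7 \sqrt{b}}{13 + b}\right) \left(-2\right) = -4 + \frac{14 \sqrt{b}}{13 + b}$)
$\left(-119 + l{\left(-6 \right)}\right) C{\left(11 \right)} = \left(-119 - 9\right) \frac{2 \left(-26 - 22 + 7 \sqrt{11}\right)}{13 + 11} = - 128 \frac{2 \left(-26 - 22 + 7 \sqrt{11}\right)}{24} = - 128 \cdot 2 \cdot \frac{1}{24} \left(-48 + 7 \sqrt{11}\right) = - 128 \left(-4 + \frac{7 \sqrt{11}}{12}\right) = 512 - \frac{224 \sqrt{11}}{3}$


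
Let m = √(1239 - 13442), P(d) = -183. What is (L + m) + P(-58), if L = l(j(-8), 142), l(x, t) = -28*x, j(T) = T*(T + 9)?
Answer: 41 + I*√12203 ≈ 41.0 + 110.47*I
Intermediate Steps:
j(T) = T*(9 + T)
L = 224 (L = -(-224)*(9 - 8) = -(-224) = -28*(-8) = 224)
m = I*√12203 (m = √(-12203) = I*√12203 ≈ 110.47*I)
(L + m) + P(-58) = (224 + I*√12203) - 183 = 41 + I*√12203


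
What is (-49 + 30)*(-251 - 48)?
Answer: 5681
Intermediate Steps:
(-49 + 30)*(-251 - 48) = -19*(-299) = 5681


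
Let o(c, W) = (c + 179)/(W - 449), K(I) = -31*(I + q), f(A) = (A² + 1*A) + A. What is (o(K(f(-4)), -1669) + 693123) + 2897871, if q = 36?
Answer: 2535242159/706 ≈ 3.5910e+6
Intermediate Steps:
f(A) = A² + 2*A (f(A) = (A² + A) + A = (A + A²) + A = A² + 2*A)
K(I) = -1116 - 31*I (K(I) = -31*(I + 36) = -31*(36 + I) = -1116 - 31*I)
o(c, W) = (179 + c)/(-449 + W)
(o(K(f(-4)), -1669) + 693123) + 2897871 = ((179 + (-1116 - (-124)*(2 - 4)))/(-449 - 1669) + 693123) + 2897871 = ((179 + (-1116 - (-124)*(-2)))/(-2118) + 693123) + 2897871 = (-(179 + (-1116 - 31*8))/2118 + 693123) + 2897871 = (-(179 + (-1116 - 248))/2118 + 693123) + 2897871 = (-(179 - 1364)/2118 + 693123) + 2897871 = (-1/2118*(-1185) + 693123) + 2897871 = (395/706 + 693123) + 2897871 = 489345233/706 + 2897871 = 2535242159/706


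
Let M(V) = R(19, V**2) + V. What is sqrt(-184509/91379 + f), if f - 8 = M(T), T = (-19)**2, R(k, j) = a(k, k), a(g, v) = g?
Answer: 7*sqrt(65775243853)/91379 ≈ 19.646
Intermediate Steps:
R(k, j) = k
T = 361
M(V) = 19 + V
f = 388 (f = 8 + (19 + 361) = 8 + 380 = 388)
sqrt(-184509/91379 + f) = sqrt(-184509/91379 + 388) = sqrt(35270543/91379) = 7*sqrt(65775243853)/91379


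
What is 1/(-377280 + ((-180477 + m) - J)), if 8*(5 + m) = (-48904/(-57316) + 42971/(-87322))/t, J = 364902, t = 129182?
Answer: -1293098320997728/1193095269244595840079 ≈ -1.0838e-6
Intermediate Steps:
m = -6465491153121327/1293098320997728 (m = -5 + ((-48904/(-57316) + 42971/(-87322))/129182)/8 = -5 + ((-48904*(-1/57316) + 42971*(-1/87322))*(1/129182))/8 = -5 + ((12226/14329 - 42971/87322)*(1/129182))/8 = -5 + ((451867313/1251236938)*(1/129182))/8 = -5 + (⅛)*(451867313/161637290124716) = -5 + 451867313/1293098320997728 = -6465491153121327/1293098320997728 ≈ -5.0000)
1/(-377280 + ((-180477 + m) - J)) = 1/(-377280 + ((-180477 - 6465491153121327/1293098320997728) - 1*364902)) = 1/(-377280 + (-233380971169860077583/1293098320997728 - 364902)) = 1/(-377280 - 705235134698573020239/1293098320997728) = 1/(-1193095269244595840079/1293098320997728) = -1293098320997728/1193095269244595840079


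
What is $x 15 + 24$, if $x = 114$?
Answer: $1734$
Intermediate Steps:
$x 15 + 24 = 114 \cdot 15 + 24 = 1710 + 24 = 1734$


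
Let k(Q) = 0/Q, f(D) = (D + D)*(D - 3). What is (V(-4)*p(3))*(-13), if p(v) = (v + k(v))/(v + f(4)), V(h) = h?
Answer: 156/11 ≈ 14.182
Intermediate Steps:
f(D) = 2*D*(-3 + D) (f(D) = (2*D)*(-3 + D) = 2*D*(-3 + D))
k(Q) = 0
p(v) = v/(8 + v) (p(v) = (v + 0)/(v + 2*4*(-3 + 4)) = v/(v + 2*4*1) = v/(v + 8) = v/(8 + v))
(V(-4)*p(3))*(-13) = -12/(8 + 3)*(-13) = -12/11*(-13) = 156/11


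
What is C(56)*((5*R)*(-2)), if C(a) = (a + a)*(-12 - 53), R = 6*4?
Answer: 1747200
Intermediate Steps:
R = 24
C(a) = -130*a (C(a) = (2*a)*(-65) = -130*a)
C(56)*((5*R)*(-2)) = (-130*56)*((5*24)*(-2)) = -873600*(-2) = -7280*(-240) = 1747200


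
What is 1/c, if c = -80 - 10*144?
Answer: -1/1520 ≈ -0.00065789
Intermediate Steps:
c = -1520 (c = -80 - 1440 = -1520)
1/c = 1/(-1520) = -1/1520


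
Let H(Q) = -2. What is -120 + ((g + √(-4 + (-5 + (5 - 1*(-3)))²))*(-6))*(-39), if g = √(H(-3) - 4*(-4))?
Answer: -120 + 234*√5 + 234*√14 ≈ 1278.8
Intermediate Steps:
g = √14 (g = √(-2 - 4*(-4)) = √(-2 + 16) = √14 ≈ 3.7417)
-120 + ((g + √(-4 + (-5 + (5 - 1*(-3)))²))*(-6))*(-39) = -120 + ((√14 + √(-4 + (-5 + (5 - 1*(-3)))²))*(-6))*(-39) = -120 + ((√14 + √(-4 + (-5 + (5 + 3))²))*(-6))*(-39) = -120 + ((√14 + √(-4 + (-5 + 8)²))*(-6))*(-39) = -120 + ((√14 + √(-4 + 3²))*(-6))*(-39) = -120 + ((√14 + √(-4 + 9))*(-6))*(-39) = -120 + ((√14 + √5)*(-6))*(-39) = -120 + ((√5 + √14)*(-6))*(-39) = -120 + (-6*√5 - 6*√14)*(-39) = -120 + (234*√5 + 234*√14) = -120 + 234*√5 + 234*√14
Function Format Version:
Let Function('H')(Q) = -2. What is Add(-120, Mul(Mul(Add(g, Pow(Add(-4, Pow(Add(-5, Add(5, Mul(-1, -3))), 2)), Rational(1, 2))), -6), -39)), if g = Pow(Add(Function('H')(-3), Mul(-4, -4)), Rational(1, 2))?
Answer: Add(-120, Mul(234, Pow(5, Rational(1, 2))), Mul(234, Pow(14, Rational(1, 2)))) ≈ 1278.8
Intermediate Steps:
g = Pow(14, Rational(1, 2)) (g = Pow(Add(-2, Mul(-4, -4)), Rational(1, 2)) = Pow(Add(-2, 16), Rational(1, 2)) = Pow(14, Rational(1, 2)) ≈ 3.7417)
Add(-120, Mul(Mul(Add(g, Pow(Add(-4, Pow(Add(-5, Add(5, Mul(-1, -3))), 2)), Rational(1, 2))), -6), -39)) = Add(-120, Mul(Mul(Add(Pow(14, Rational(1, 2)), Pow(Add(-4, Pow(Add(-5, Add(5, Mul(-1, -3))), 2)), Rational(1, 2))), -6), -39)) = Add(-120, Mul(Mul(Add(Pow(14, Rational(1, 2)), Pow(Add(-4, Pow(Add(-5, Add(5, 3)), 2)), Rational(1, 2))), -6), -39)) = Add(-120, Mul(Mul(Add(Pow(14, Rational(1, 2)), Pow(Add(-4, Pow(Add(-5, 8), 2)), Rational(1, 2))), -6), -39)) = Add(-120, Mul(Mul(Add(Pow(14, Rational(1, 2)), Pow(Add(-4, Pow(3, 2)), Rational(1, 2))), -6), -39)) = Add(-120, Mul(Mul(Add(Pow(14, Rational(1, 2)), Pow(Add(-4, 9), Rational(1, 2))), -6), -39)) = Add(-120, Mul(Mul(Add(Pow(14, Rational(1, 2)), Pow(5, Rational(1, 2))), -6), -39)) = Add(-120, Mul(Mul(Add(Pow(5, Rational(1, 2)), Pow(14, Rational(1, 2))), -6), -39)) = Add(-120, Mul(Add(Mul(-6, Pow(5, Rational(1, 2))), Mul(-6, Pow(14, Rational(1, 2)))), -39)) = Add(-120, Add(Mul(234, Pow(5, Rational(1, 2))), Mul(234, Pow(14, Rational(1, 2))))) = Add(-120, Mul(234, Pow(5, Rational(1, 2))), Mul(234, Pow(14, Rational(1, 2))))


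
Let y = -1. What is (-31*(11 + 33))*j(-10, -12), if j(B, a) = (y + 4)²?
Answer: -12276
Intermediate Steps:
j(B, a) = 9 (j(B, a) = (-1 + 4)² = 3² = 9)
(-31*(11 + 33))*j(-10, -12) = -31*(11 + 33)*9 = -31*44*9 = -1364*9 = -12276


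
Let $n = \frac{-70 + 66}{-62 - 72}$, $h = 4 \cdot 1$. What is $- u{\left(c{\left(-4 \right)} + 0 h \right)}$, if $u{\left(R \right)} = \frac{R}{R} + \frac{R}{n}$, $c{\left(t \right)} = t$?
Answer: $133$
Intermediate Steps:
$h = 4$
$n = \frac{2}{67}$ ($n = - \frac{4}{-134} = \left(-4\right) \left(- \frac{1}{134}\right) = \frac{2}{67} \approx 0.029851$)
$u{\left(R \right)} = 1 + \frac{67 R}{2}$ ($u{\left(R \right)} = \frac{R}{R} + \frac{R}{\frac{2}{67}} = 1 + R \frac{67}{2} = 1 + \frac{67 R}{2}$)
$- u{\left(c{\left(-4 \right)} + 0 h \right)} = - (1 + \frac{67 \left(-4 + 0 \cdot 4\right)}{2}) = - (1 + \frac{67 \left(-4 + 0\right)}{2}) = - (1 + \frac{67}{2} \left(-4\right)) = - (1 - 134) = \left(-1\right) \left(-133\right) = 133$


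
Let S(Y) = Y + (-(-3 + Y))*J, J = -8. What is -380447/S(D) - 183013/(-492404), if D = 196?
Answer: -11688448873/53548935 ≈ -218.28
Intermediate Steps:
S(Y) = -24 + 9*Y (S(Y) = Y - (-3 + Y)*(-8) = Y + (3 - Y)*(-8) = Y + (-24 + 8*Y) = -24 + 9*Y)
-380447/S(D) - 183013/(-492404) = -380447/(-24 + 9*196) - 183013/(-492404) = -380447/(-24 + 1764) - 183013*(-1/492404) = -380447/1740 + 183013/492404 = -11688448873/53548935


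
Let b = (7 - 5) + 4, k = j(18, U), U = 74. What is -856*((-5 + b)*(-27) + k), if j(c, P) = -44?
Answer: 60776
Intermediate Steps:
k = -44
b = 6 (b = 2 + 4 = 6)
-856*((-5 + b)*(-27) + k) = -856*((-5 + 6)*(-27) - 44) = -856*(1*(-27) - 44) = -856*(-27 - 44) = -856*(-71) = 60776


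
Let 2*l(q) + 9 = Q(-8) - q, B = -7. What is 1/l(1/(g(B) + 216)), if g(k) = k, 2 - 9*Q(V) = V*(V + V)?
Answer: -209/2404 ≈ -0.086938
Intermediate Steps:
Q(V) = 2/9 - 2*V**2/9 (Q(V) = 2/9 - V*(V + V)/9 = 2/9 - V*2*V/9 = 2/9 - 2*V**2/9)
l(q) = -23/2 - q/2 (l(q) = -9/2 + ((2/9 - 2/9*(-8)**2) - q)/2 = -9/2 + ((2/9 - 2/9*64) - q)/2 = -9/2 + ((2/9 - 128/9) - q)/2 = -9/2 + (-14 - q)/2 = -9/2 + (-7 - q/2) = -23/2 - q/2)
1/l(1/(g(B) + 216)) = 1/(-23/2 - 1/(2*(-7 + 216))) = 1/(-23/2 - 1/2/209) = 1/(-23/2 - 1/2*1/209) = 1/(-23/2 - 1/418) = 1/(-2404/209) = -209/2404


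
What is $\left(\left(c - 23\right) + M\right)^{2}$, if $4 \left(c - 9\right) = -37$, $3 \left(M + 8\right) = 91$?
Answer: $\frac{121}{144} \approx 0.84028$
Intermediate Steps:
$M = \frac{67}{3}$ ($M = -8 + \frac{1}{3} \cdot 91 = -8 + \frac{91}{3} = \frac{67}{3} \approx 22.333$)
$c = - \frac{1}{4}$ ($c = 9 + \frac{1}{4} \left(-37\right) = 9 - \frac{37}{4} = - \frac{1}{4} \approx -0.25$)
$\left(\left(c - 23\right) + M\right)^{2} = \left(\left(- \frac{1}{4} - 23\right) + \frac{67}{3}\right)^{2} = \left(- \frac{93}{4} + \frac{67}{3}\right)^{2} = \left(- \frac{11}{12}\right)^{2} = \frac{121}{144}$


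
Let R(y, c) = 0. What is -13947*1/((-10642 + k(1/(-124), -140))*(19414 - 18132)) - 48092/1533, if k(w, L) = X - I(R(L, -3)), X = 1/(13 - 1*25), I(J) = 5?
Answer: -3938479793074/125548660545 ≈ -31.370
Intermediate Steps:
X = -1/12 (X = 1/(13 - 25) = 1/(-12) = -1/12 ≈ -0.083333)
k(w, L) = -61/12 (k(w, L) = -1/12 - 1*5 = -1/12 - 5 = -61/12)
-13947*1/((-10642 + k(1/(-124), -140))*(19414 - 18132)) - 48092/1533 = -13947*1/((-10642 - 61/12)*(19414 - 18132)) - 48092/1533 = -13947/(1282*(-127765/12)) - 48092*1/1533 = -13947/(-81897365/6) - 48092/1533 = -13947*(-6/81897365) - 48092/1533 = 83682/81897365 - 48092/1533 = -3938479793074/125548660545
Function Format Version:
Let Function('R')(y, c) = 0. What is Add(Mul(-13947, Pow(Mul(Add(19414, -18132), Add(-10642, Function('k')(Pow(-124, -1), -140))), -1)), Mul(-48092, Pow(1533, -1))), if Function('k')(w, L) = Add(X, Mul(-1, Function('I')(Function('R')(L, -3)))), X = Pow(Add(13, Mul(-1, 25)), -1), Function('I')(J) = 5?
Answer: Rational(-3938479793074, 125548660545) ≈ -31.370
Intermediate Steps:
X = Rational(-1, 12) (X = Pow(Add(13, -25), -1) = Pow(-12, -1) = Rational(-1, 12) ≈ -0.083333)
Function('k')(w, L) = Rational(-61, 12) (Function('k')(w, L) = Add(Rational(-1, 12), Mul(-1, 5)) = Add(Rational(-1, 12), -5) = Rational(-61, 12))
Add(Mul(-13947, Pow(Mul(Add(19414, -18132), Add(-10642, Function('k')(Pow(-124, -1), -140))), -1)), Mul(-48092, Pow(1533, -1))) = Add(Mul(-13947, Pow(Mul(Add(19414, -18132), Add(-10642, Rational(-61, 12))), -1)), Mul(-48092, Pow(1533, -1))) = Add(Mul(-13947, Pow(Mul(1282, Rational(-127765, 12)), -1)), Mul(-48092, Rational(1, 1533))) = Add(Mul(-13947, Pow(Rational(-81897365, 6), -1)), Rational(-48092, 1533)) = Add(Mul(-13947, Rational(-6, 81897365)), Rational(-48092, 1533)) = Add(Rational(83682, 81897365), Rational(-48092, 1533)) = Rational(-3938479793074, 125548660545)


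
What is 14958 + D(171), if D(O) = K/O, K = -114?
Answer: 44872/3 ≈ 14957.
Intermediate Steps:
D(O) = -114/O
14958 + D(171) = 14958 - 114/171 = 14958 - 114*1/171 = 14958 - ⅔ = 44872/3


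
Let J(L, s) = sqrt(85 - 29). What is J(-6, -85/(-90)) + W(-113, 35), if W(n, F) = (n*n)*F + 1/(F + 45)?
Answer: 35753201/80 + 2*sqrt(14) ≈ 4.4692e+5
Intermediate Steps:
W(n, F) = 1/(45 + F) + F*n**2 (W(n, F) = n**2*F + 1/(45 + F) = F*n**2 + 1/(45 + F) = 1/(45 + F) + F*n**2)
J(L, s) = 2*sqrt(14) (J(L, s) = sqrt(56) = 2*sqrt(14))
J(-6, -85/(-90)) + W(-113, 35) = 2*sqrt(14) + (1 + 35**2*(-113)**2 + 45*35*(-113)**2)/(45 + 35) = 2*sqrt(14) + (1 + 1225*12769 + 45*35*12769)/80 = 2*sqrt(14) + (1 + 15642025 + 20111175)/80 = 2*sqrt(14) + (1/80)*35753201 = 2*sqrt(14) + 35753201/80 = 35753201/80 + 2*sqrt(14)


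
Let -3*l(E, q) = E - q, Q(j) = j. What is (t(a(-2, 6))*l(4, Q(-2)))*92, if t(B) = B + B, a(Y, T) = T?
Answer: -2208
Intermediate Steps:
l(E, q) = -E/3 + q/3 (l(E, q) = -(E - q)/3 = -E/3 + q/3)
t(B) = 2*B
(t(a(-2, 6))*l(4, Q(-2)))*92 = ((2*6)*(-⅓*4 + (⅓)*(-2)))*92 = (12*(-4/3 - ⅔))*92 = (12*(-2))*92 = -24*92 = -2208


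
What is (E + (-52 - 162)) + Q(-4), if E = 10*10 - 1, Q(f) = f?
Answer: -119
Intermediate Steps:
E = 99 (E = 100 - 1 = 99)
(E + (-52 - 162)) + Q(-4) = (99 + (-52 - 162)) - 4 = (99 - 214) - 4 = -115 - 4 = -119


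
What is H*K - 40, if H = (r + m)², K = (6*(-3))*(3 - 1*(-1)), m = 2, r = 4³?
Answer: -313672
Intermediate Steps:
r = 64
K = -72 (K = -18*(3 + 1) = -18*4 = -72)
H = 4356 (H = (64 + 2)² = 66² = 4356)
H*K - 40 = 4356*(-72) - 40 = -313632 - 40 = -313672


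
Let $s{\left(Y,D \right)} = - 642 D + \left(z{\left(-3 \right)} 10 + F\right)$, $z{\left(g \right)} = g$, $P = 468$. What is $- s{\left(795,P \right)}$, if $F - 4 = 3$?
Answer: $300479$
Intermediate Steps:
$F = 7$ ($F = 4 + 3 = 7$)
$s{\left(Y,D \right)} = -23 - 642 D$ ($s{\left(Y,D \right)} = - 642 D + \left(\left(-3\right) 10 + 7\right) = - 642 D + \left(-30 + 7\right) = - 642 D - 23 = -23 - 642 D$)
$- s{\left(795,P \right)} = - (-23 - 300456) = \left(-1\right) \left(-300479\right) = 300479$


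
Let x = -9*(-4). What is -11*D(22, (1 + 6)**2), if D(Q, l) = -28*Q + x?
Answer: 6380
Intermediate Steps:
x = 36
D(Q, l) = 36 - 28*Q (D(Q, l) = -28*Q + 36 = 36 - 28*Q)
-11*D(22, (1 + 6)**2) = -11*(36 - 28*22) = -11*(36 - 616) = -11*(-580) = 6380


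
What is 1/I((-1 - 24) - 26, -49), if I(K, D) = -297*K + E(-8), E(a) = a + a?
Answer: 1/15131 ≈ 6.6089e-5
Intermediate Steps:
E(a) = 2*a
I(K, D) = -16 - 297*K (I(K, D) = -297*K + 2*(-8) = -297*K - 16 = -16 - 297*K)
1/I((-1 - 24) - 26, -49) = 1/(-16 - 297*((-1 - 24) - 26)) = 1/(-16 - 297*(-25 - 26)) = 1/(-16 - 297*(-51)) = 1/(-16 + 15147) = 1/15131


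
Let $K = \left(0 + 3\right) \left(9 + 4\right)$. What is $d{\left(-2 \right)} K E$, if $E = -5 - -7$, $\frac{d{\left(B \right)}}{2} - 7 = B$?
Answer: $780$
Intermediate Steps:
$d{\left(B \right)} = 14 + 2 B$
$K = 39$ ($K = 3 \cdot 13 = 39$)
$E = 2$ ($E = -5 + 7 = 2$)
$d{\left(-2 \right)} K E = \left(14 + 2 \left(-2\right)\right) 39 \cdot 2 = \left(14 - 4\right) 39 \cdot 2 = 10 \cdot 39 \cdot 2 = 390 \cdot 2 = 780$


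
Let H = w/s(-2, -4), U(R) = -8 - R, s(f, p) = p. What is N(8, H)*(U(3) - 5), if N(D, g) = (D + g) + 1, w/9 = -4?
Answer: -288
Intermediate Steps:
w = -36 (w = 9*(-4) = -36)
H = 9 (H = -36/(-4) = -36*(-¼) = 9)
N(D, g) = 1 + D + g
N(8, H)*(U(3) - 5) = (1 + 8 + 9)*((-8 - 1*3) - 5) = 18*((-8 - 3) - 5) = 18*(-11 - 5) = 18*(-16) = -288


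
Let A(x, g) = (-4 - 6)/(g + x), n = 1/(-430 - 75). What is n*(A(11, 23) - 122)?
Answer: 2079/8585 ≈ 0.24217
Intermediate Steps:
n = -1/505 (n = 1/(-505) = -1/505 ≈ -0.0019802)
A(x, g) = -10/(g + x)
n*(A(11, 23) - 122) = -(-10/(23 + 11) - 122)/505 = -(-10/34 - 122)/505 = -(-10*1/34 - 122)/505 = -(-5/17 - 122)/505 = -1/505*(-2079/17) = 2079/8585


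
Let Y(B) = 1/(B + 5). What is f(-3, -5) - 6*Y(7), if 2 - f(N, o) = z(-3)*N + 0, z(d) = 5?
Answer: 33/2 ≈ 16.500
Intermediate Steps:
f(N, o) = 2 - 5*N (f(N, o) = 2 - (5*N + 0) = 2 - 5*N)
Y(B) = 1/(5 + B)
f(-3, -5) - 6*Y(7) = (2 - 5*(-3)) - 6/(5 + 7) = (2 + 15) - 6/12 = 17 - 6*1/12 = 17 - 1/2 = 33/2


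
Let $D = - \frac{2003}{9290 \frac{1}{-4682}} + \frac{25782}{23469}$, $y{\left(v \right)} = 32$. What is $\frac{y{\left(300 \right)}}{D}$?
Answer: $\frac{1162810720}{36722146059} \approx 0.031665$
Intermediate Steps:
$D = \frac{36722146059}{36337835}$ ($D = - \frac{2003}{9290 \left(- \frac{1}{4682}\right)} + 25782 \cdot \frac{1}{23469} = - \frac{2003}{- \frac{4645}{2341}} + \frac{8594}{7823} = \left(-2003\right) \left(- \frac{2341}{4645}\right) + \frac{8594}{7823} = \frac{4689023}{4645} + \frac{8594}{7823} = \frac{36722146059}{36337835} \approx 1010.6$)
$\frac{y{\left(300 \right)}}{D} = \frac{32}{\frac{36722146059}{36337835}} = 32 \cdot \frac{36337835}{36722146059} = \frac{1162810720}{36722146059}$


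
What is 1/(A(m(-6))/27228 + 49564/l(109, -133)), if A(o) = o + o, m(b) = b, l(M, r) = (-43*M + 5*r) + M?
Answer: -11896367/112465959 ≈ -0.10578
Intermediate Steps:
l(M, r) = -42*M + 5*r
A(o) = 2*o
1/(A(m(-6))/27228 + 49564/l(109, -133)) = 1/((2*(-6))/27228 + 49564/(-42*109 + 5*(-133))) = 1/(-12*1/27228 + 49564/(-4578 - 665)) = 1/(-1/2269 + 49564/(-5243)) = 1/(-1/2269 + 49564*(-1/5243)) = 1/(-1/2269 - 49564/5243) = 1/(-112465959/11896367) = -11896367/112465959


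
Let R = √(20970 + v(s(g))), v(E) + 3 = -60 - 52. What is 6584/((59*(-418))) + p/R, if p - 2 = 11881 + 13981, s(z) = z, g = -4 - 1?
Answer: -3292/12331 + 25864*√20855/20855 ≈ 178.83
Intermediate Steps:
g = -5
p = 25864 (p = 2 + (11881 + 13981) = 2 + 25862 = 25864)
v(E) = -115 (v(E) = -3 + (-60 - 52) = -3 - 112 = -115)
R = √20855 (R = √(20970 - 115) = √20855 ≈ 144.41)
6584/((59*(-418))) + p/R = 6584/((59*(-418))) + 25864/(√20855) = 6584/(-24662) + 25864*(√20855/20855) = 6584*(-1/24662) + 25864*√20855/20855 = -3292/12331 + 25864*√20855/20855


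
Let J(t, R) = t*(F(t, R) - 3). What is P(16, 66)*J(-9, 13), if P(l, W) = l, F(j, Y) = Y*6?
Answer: -10800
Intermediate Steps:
F(j, Y) = 6*Y
J(t, R) = t*(-3 + 6*R) (J(t, R) = t*(6*R - 3) = t*(-3 + 6*R))
P(16, 66)*J(-9, 13) = 16*(3*(-9)*(-1 + 2*13)) = 16*(3*(-9)*(-1 + 26)) = 16*(3*(-9)*25) = 16*(-675) = -10800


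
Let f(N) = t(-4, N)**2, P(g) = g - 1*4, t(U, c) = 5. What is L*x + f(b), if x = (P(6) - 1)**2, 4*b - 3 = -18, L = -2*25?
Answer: -25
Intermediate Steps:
P(g) = -4 + g (P(g) = g - 4 = -4 + g)
L = -50
b = -15/4 (b = 3/4 + (1/4)*(-18) = 3/4 - 9/2 = -15/4 ≈ -3.7500)
f(N) = 25 (f(N) = 5**2 = 25)
x = 1 (x = ((-4 + 6) - 1)**2 = (2 - 1)**2 = 1**2 = 1)
L*x + f(b) = -50*1 + 25 = -50 + 25 = -25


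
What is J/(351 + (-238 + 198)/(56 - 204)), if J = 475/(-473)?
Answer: -17575/6147581 ≈ -0.0028588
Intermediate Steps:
J = -475/473 (J = 475*(-1/473) = -475/473 ≈ -1.0042)
J/(351 + (-238 + 198)/(56 - 204)) = -475/(473*(351 + (-238 + 198)/(56 - 204))) = -475/(473*(351 - 40/(-148))) = -475/(473*(351 - 40*(-1/148))) = -475/(473*(351 + 10/37)) = -475/(473*12997/37) = -475/473*37/12997 = -17575/6147581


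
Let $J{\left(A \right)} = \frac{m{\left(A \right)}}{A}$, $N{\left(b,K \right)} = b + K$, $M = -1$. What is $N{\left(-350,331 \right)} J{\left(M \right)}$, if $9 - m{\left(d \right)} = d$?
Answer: $190$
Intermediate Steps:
$m{\left(d \right)} = 9 - d$
$N{\left(b,K \right)} = K + b$
$J{\left(A \right)} = \frac{9 - A}{A}$
$N{\left(-350,331 \right)} J{\left(M \right)} = \left(331 - 350\right) \frac{9 - -1}{-1} = - 19 \left(- (9 + 1)\right) = - 19 \left(\left(-1\right) 10\right) = \left(-19\right) \left(-10\right) = 190$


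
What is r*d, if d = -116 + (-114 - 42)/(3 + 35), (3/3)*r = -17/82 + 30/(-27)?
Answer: 1110193/7011 ≈ 158.35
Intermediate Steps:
r = -973/738 (r = -17/82 + 30/(-27) = -17*1/82 + 30*(-1/27) = -17/82 - 10/9 = -973/738 ≈ -1.3184)
d = -2282/19 (d = -116 - 156/38 = -116 - 156*1/38 = -116 - 78/19 = -2282/19 ≈ -120.11)
r*d = -973/738*(-2282/19) = 1110193/7011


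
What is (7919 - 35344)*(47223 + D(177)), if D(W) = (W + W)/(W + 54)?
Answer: -99725225825/77 ≈ -1.2951e+9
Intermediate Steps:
D(W) = 2*W/(54 + W) (D(W) = (2*W)/(54 + W) = 2*W/(54 + W))
(7919 - 35344)*(47223 + D(177)) = (7919 - 35344)*(47223 + 2*177/(54 + 177)) = -27425*(47223 + 2*177/231) = -27425*(47223 + 2*177*(1/231)) = -27425*(47223 + 118/77) = -27425*3636289/77 = -99725225825/77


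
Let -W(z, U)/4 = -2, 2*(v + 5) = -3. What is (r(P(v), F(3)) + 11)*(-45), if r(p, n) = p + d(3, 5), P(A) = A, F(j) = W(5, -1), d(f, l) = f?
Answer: -675/2 ≈ -337.50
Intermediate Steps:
v = -13/2 (v = -5 + (½)*(-3) = -5 - 3/2 = -13/2 ≈ -6.5000)
W(z, U) = 8 (W(z, U) = -4*(-2) = 8)
F(j) = 8
r(p, n) = 3 + p (r(p, n) = p + 3 = 3 + p)
(r(P(v), F(3)) + 11)*(-45) = ((3 - 13/2) + 11)*(-45) = (-7/2 + 11)*(-45) = (15/2)*(-45) = -675/2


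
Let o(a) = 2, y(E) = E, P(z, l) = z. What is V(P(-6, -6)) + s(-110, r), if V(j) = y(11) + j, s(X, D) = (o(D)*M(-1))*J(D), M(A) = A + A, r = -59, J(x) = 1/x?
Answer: 299/59 ≈ 5.0678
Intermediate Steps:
M(A) = 2*A
s(X, D) = -4/D (s(X, D) = (2*(2*(-1)))/D = (2*(-2))/D = -4/D)
V(j) = 11 + j
V(P(-6, -6)) + s(-110, r) = (11 - 6) - 4/(-59) = 5 - 4*(-1/59) = 5 + 4/59 = 299/59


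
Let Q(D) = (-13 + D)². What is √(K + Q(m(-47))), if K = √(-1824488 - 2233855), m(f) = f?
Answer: 3*√(400 + 3*I*√5567) ≈ 62.15 + 16.207*I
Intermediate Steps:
K = 27*I*√5567 (K = √(-4058343) = 27*I*√5567 ≈ 2014.5*I)
√(K + Q(m(-47))) = √(27*I*√5567 + (-13 - 47)²) = √(27*I*√5567 + (-60)²) = √(27*I*√5567 + 3600) = √(3600 + 27*I*√5567)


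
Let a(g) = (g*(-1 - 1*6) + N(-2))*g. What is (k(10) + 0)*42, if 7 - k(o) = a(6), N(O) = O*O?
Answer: 9870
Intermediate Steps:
N(O) = O**2
a(g) = g*(4 - 7*g) (a(g) = (g*(-1 - 1*6) + (-2)**2)*g = (g*(-1 - 6) + 4)*g = (g*(-7) + 4)*g = (-7*g + 4)*g = (4 - 7*g)*g = g*(4 - 7*g))
k(o) = 235 (k(o) = 7 - 6*(4 - 7*6) = 7 - 6*(4 - 42) = 7 - 6*(-38) = 7 - 1*(-228) = 7 + 228 = 235)
(k(10) + 0)*42 = (235 + 0)*42 = 235*42 = 9870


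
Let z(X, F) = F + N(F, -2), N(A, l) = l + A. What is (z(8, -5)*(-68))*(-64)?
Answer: -52224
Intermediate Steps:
N(A, l) = A + l
z(X, F) = -2 + 2*F (z(X, F) = F + (F - 2) = F + (-2 + F) = -2 + 2*F)
(z(8, -5)*(-68))*(-64) = ((-2 + 2*(-5))*(-68))*(-64) = ((-2 - 10)*(-68))*(-64) = -12*(-68)*(-64) = 816*(-64) = -52224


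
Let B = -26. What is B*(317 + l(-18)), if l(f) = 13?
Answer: -8580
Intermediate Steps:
B*(317 + l(-18)) = -26*(317 + 13) = -26*330 = -8580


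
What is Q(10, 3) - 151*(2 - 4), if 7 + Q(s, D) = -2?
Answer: 293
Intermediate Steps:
Q(s, D) = -9 (Q(s, D) = -7 - 2 = -9)
Q(10, 3) - 151*(2 - 4) = -9 - 151*(2 - 4) = -9 - (-302) = -9 - 151*(-2) = -9 + 302 = 293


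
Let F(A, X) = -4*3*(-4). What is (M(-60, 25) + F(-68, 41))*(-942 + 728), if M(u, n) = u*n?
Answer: 310728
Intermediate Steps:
M(u, n) = n*u
F(A, X) = 48 (F(A, X) = -12*(-4) = 48)
(M(-60, 25) + F(-68, 41))*(-942 + 728) = (25*(-60) + 48)*(-942 + 728) = (-1500 + 48)*(-214) = -1452*(-214) = 310728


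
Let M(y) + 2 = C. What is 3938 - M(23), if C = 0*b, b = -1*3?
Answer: 3940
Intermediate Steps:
b = -3
C = 0 (C = 0*(-3) = 0)
M(y) = -2 (M(y) = -2 + 0 = -2)
3938 - M(23) = 3938 - 1*(-2) = 3938 + 2 = 3940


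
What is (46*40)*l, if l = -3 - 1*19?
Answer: -40480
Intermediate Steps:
l = -22 (l = -3 - 19 = -22)
(46*40)*l = (46*40)*(-22) = 1840*(-22) = -40480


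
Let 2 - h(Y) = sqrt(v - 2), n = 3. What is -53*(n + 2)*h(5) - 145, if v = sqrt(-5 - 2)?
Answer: -675 + 265*sqrt(-2 + I*sqrt(7)) ≈ -459.99 + 432.06*I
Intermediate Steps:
v = I*sqrt(7) (v = sqrt(-7) = I*sqrt(7) ≈ 2.6458*I)
h(Y) = 2 - sqrt(-2 + I*sqrt(7)) (h(Y) = 2 - sqrt(I*sqrt(7) - 2) = 2 - sqrt(-2 + I*sqrt(7)))
-53*(n + 2)*h(5) - 145 = -53*(3 + 2)*(2 - sqrt(-2 + I*sqrt(7))) - 145 = -265*(2 - sqrt(-2 + I*sqrt(7))) - 145 = -53*(10 - 5*sqrt(-2 + I*sqrt(7))) - 145 = (-530 + 265*sqrt(-2 + I*sqrt(7))) - 145 = -675 + 265*sqrt(-2 + I*sqrt(7))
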